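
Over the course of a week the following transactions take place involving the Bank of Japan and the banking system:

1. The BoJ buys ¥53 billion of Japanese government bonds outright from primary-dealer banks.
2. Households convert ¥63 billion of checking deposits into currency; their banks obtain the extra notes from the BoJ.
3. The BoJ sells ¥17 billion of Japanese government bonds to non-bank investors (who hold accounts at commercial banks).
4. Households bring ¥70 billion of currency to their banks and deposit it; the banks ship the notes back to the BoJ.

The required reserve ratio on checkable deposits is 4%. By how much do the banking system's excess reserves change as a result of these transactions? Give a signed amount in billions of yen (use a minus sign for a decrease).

+¥43.4 billion

OMO purchase (from banks) ¥53 billion: reserves +¥53B, deposits 0.
Currency withdrawal ¥63 billion: reserves −¥63B, deposits −¥63B.
Asset sale (to non-banks) ¥17 billion: reserves −¥17B, deposits −¥17B.
Currency deposit ¥70 billion: reserves +¥70B, deposits +¥70B.
Totals: Δreserves = +¥43B, Δdeposits = −¥10B.
Δrequired reserves = 4% × −¥10B = −¥0.4B.
Δexcess reserves = Δreserves − Δrequired = +¥43B − (−¥0.4B) = +¥43.4 billion.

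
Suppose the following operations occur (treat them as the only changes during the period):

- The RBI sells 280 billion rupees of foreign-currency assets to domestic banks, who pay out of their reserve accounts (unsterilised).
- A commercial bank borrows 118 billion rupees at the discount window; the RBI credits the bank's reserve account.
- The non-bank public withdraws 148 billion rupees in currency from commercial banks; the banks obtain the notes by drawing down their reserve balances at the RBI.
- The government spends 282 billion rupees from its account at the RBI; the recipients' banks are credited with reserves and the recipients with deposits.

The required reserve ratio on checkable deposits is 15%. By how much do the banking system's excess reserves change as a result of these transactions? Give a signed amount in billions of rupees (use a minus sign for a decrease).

-48.1 billion

FX sale 280 billion rupees: reserves −280B, deposits 0.
Discount-window loan 118 billion rupees: reserves +118B, deposits 0.
Currency withdrawal 148 billion rupees: reserves −148B, deposits −148B.
Government spending 282 billion rupees: reserves +282B, deposits +282B.
Totals: Δreserves = −28B, Δdeposits = +134B.
Δrequired reserves = 15% × +134B = +20.1B.
Δexcess reserves = Δreserves − Δrequired = −28B − (+20.1B) = -48.1 billion.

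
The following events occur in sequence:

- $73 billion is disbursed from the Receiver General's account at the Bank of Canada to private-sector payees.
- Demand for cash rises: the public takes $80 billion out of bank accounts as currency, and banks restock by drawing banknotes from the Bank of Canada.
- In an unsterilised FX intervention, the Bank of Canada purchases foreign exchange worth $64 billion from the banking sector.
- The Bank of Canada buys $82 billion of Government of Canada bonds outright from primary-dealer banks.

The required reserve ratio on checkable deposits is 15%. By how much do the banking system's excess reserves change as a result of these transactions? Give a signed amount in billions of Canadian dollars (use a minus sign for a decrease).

Government spending $73 billion: reserves +$73B, deposits +$73B.
Currency withdrawal $80 billion: reserves −$80B, deposits −$80B.
FX purchase $64 billion: reserves +$64B, deposits 0.
OMO purchase (from banks) $82 billion: reserves +$82B, deposits 0.
Totals: Δreserves = +$139B, Δdeposits = −$7B.
Δrequired reserves = 15% × −$7B = −$1.05B.
Δexcess reserves = Δreserves − Δrequired = +$139B − (−$1.05B) = +$140.05 billion.

+$140.05 billion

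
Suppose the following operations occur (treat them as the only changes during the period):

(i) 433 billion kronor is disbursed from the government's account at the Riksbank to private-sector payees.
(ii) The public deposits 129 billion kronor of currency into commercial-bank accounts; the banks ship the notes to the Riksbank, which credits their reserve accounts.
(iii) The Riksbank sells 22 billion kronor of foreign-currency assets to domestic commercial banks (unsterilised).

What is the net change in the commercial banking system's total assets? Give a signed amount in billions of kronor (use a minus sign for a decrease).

Government spending 433 billion kronor: bank balance sheets expand → +433B.
Currency deposit 129 billion kronor: bank balance sheets expand → +129B.
FX sale 22 billion kronor: just an asset swap on bank balance sheets → 0.
Net: 433 + 129 + 0 = +562 billion.

+562 billion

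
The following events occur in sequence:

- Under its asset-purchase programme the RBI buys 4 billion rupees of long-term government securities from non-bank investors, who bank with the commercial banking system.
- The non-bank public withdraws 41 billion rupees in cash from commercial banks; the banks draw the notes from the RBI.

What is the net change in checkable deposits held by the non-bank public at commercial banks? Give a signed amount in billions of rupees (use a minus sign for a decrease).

-37 billion

RBI balance sheet:
  Assets:      Securities +4B
  Liabilities: Bank reserves −37B, Currency in circulation +41B
Commercial banking system:
  Assets:      Reserves at CB −37B
  Liabilities: Checkable deposits −37B
So the change in checkable deposits held by the non-bank public at commercial banks is -37 billion.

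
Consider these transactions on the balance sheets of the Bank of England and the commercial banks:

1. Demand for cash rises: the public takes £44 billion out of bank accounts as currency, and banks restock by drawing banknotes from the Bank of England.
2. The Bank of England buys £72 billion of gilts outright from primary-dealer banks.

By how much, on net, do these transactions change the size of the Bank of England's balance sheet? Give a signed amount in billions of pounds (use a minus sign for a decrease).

Bank of England balance sheet:
  Assets:      Securities +£72B
  Liabilities: Bank reserves +£28B, Currency in circulation +£44B
Change in total Bank of England assets = +£72 billion.

+£72 billion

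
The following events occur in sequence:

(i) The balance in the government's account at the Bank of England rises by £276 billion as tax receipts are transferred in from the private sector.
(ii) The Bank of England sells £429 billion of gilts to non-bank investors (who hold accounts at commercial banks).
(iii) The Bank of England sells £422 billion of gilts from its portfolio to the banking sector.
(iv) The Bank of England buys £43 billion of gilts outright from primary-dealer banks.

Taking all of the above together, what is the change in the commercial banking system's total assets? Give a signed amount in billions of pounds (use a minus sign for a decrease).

Bank of England balance sheet:
  Assets:      Securities −£808B
  Liabilities: Bank reserves −£1084B, Government deposits +£276B
Commercial banking system:
  Assets:      Reserves at CB −£1084B, Securities +£379B
  Liabilities: Checkable deposits −£705B
Change in total bank assets = -£705 billion.

-£705 billion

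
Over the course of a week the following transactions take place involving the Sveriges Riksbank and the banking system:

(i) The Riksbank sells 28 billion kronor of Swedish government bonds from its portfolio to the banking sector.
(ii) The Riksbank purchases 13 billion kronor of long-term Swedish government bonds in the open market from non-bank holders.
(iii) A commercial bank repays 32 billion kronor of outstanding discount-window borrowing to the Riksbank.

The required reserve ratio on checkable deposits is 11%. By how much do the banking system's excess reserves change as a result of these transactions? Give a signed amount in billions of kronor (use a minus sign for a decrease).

OMO sale (to banks) 28 billion kronor: reserves −28B, deposits 0.
Asset purchase (from non-banks) 13 billion kronor: reserves +13B, deposits +13B.
Discount-window repayment 32 billion kronor: reserves −32B, deposits 0.
Totals: Δreserves = −47B, Δdeposits = +13B.
Δrequired reserves = 11% × +13B = +1.43B.
Δexcess reserves = Δreserves − Δrequired = −47B − (+1.43B) = -48.43 billion.

-48.43 billion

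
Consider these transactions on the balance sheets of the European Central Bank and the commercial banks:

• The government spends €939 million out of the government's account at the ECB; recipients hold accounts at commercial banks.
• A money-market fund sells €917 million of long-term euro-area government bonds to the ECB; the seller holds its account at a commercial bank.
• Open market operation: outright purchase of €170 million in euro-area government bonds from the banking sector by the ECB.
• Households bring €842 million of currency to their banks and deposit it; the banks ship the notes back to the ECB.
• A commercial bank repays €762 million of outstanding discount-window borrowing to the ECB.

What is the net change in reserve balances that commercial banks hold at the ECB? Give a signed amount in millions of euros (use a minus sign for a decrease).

Government spending €939 million: government payments flow into bank reserve accounts → +€939M.
Asset purchase (from non-banks) €917 million: the ECB pays by crediting reserve accounts → +€917M.
OMO purchase (from banks) €170 million: the ECB pays by crediting reserve accounts → +€170M.
Currency deposit €842 million: returned notes are swapped for reserve credit → +€842M.
Discount-window repayment €762 million: repayment is debited from reserves → −€762M.
Net: 939 + 917 + 170 + 842 − 762 = +€2106 million.

+€2106 million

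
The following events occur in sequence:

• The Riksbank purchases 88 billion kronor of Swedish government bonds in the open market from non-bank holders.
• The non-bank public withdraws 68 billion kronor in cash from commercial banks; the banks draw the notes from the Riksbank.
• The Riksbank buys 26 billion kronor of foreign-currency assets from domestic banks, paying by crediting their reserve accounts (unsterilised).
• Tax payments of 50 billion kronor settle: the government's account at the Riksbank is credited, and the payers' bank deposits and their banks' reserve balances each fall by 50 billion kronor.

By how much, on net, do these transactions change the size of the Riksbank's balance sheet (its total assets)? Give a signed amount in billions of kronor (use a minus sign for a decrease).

+114 billion

Riksbank balance sheet:
  Assets:      Securities +88B, Foreign assets +26B
  Liabilities: Bank reserves −4B, Currency in circulation +68B, Government deposits +50B
Change in total Riksbank assets = +114 billion.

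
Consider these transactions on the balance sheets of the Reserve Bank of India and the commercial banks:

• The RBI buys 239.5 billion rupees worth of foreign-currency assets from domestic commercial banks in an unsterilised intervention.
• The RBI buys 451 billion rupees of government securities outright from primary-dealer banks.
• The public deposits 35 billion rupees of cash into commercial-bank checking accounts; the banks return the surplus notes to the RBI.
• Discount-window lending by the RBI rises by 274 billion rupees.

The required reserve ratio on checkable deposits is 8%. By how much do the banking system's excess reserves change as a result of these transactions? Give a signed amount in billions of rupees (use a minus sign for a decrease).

+996.7 billion

FX purchase 239.5 billion rupees: reserves +239.5B, deposits 0.
OMO purchase (from banks) 451 billion rupees: reserves +451B, deposits 0.
Currency deposit 35 billion rupees: reserves +35B, deposits +35B.
Discount-window loan 274 billion rupees: reserves +274B, deposits 0.
Totals: Δreserves = +999.5B, Δdeposits = +35B.
Δrequired reserves = 8% × +35B = +2.8B.
Δexcess reserves = Δreserves − Δrequired = +999.5B − (+2.8B) = +996.7 billion.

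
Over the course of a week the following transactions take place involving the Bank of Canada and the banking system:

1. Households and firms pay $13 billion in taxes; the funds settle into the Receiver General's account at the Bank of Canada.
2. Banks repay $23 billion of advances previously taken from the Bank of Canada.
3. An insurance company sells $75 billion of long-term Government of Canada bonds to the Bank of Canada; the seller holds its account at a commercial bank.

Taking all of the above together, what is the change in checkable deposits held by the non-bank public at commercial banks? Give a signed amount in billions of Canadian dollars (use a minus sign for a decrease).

+$62 billion

Government account inflow $13 billion: non-bank counterparties' bank balances fall → −$13B.
Discount-window repayment $23 billion: the counterparty is a bank, so public deposits are unchanged → 0.
Asset purchase (from non-banks) $75 billion: non-bank counterparties' bank balances rise → +$75B.
Net: −13 + 0 + 75 = +$62 billion.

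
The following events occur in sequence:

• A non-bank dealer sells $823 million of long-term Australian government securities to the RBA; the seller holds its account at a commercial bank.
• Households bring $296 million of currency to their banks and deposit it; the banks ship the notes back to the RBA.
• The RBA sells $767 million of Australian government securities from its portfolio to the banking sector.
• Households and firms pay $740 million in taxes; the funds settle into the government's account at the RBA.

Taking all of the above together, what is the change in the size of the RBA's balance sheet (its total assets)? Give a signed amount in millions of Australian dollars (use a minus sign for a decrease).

Asset purchase (from non-banks) $823 million: an RBA asset is acquired → +$823M.
Currency deposit $296 million: only the composition of liabilities changes → 0.
OMO sale (to banks) $767 million: an RBA asset is shed → −$767M.
Government account inflow $740 million: only the composition of liabilities changes → 0.
Net: 823 + 0 − 767 + 0 = +$56 million.

+$56 million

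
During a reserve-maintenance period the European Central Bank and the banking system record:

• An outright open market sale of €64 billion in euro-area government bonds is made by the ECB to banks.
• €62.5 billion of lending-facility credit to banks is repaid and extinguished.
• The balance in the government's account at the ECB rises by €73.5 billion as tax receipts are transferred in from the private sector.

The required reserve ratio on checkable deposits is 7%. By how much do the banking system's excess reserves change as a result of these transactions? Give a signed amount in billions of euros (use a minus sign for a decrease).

-€194.855 billion

OMO sale (to banks) €64 billion: reserves −€64B, deposits 0.
Discount-window repayment €62.5 billion: reserves −€62.5B, deposits 0.
Government account inflow €73.5 billion: reserves −€73.5B, deposits −€73.5B.
Totals: Δreserves = −€200B, Δdeposits = −€73.5B.
Δrequired reserves = 7% × −€73.5B = −€5.145B.
Δexcess reserves = Δreserves − Δrequired = −€200B − (−€5.145B) = -€194.855 billion.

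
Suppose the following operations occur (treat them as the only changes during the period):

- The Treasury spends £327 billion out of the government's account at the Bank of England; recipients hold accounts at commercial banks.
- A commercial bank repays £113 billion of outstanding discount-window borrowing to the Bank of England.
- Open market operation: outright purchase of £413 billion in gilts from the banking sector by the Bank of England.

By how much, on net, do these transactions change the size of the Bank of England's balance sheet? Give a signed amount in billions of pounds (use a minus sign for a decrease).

Bank of England balance sheet:
  Assets:      Securities +£413B, Loans to banks −£113B
  Liabilities: Bank reserves +£627B, Government deposits −£327B
Change in total Bank of England assets = +£300 billion.

+£300 billion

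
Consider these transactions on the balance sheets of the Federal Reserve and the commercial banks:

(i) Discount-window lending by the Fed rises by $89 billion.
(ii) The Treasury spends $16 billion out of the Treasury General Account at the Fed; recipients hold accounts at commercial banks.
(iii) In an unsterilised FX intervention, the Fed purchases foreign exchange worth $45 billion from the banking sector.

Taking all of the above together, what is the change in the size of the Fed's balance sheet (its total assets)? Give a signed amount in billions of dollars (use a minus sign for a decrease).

+$134 billion

Fed balance sheet:
  Assets:      Loans to banks +$89B, Foreign assets +$45B
  Liabilities: Bank reserves +$150B, Government deposits −$16B
Change in total Fed assets = +$134 billion.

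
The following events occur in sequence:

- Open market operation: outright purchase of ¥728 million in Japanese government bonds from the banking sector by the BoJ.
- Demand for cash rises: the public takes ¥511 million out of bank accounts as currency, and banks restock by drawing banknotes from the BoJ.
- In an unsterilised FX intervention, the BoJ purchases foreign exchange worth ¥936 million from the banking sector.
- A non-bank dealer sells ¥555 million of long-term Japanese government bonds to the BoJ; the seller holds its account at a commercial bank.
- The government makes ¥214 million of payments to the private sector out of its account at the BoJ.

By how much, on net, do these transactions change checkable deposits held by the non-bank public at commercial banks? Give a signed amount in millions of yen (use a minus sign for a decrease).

BoJ balance sheet:
  Assets:      Securities +¥1283M, Foreign assets +¥936M
  Liabilities: Bank reserves +¥1922M, Currency in circulation +¥511M, Government deposits −¥214M
Commercial banking system:
  Assets:      Reserves at CB +¥1922M, Securities −¥728M, Foreign assets −¥936M
  Liabilities: Checkable deposits +¥258M
So the change in checkable deposits held by the non-bank public at commercial banks is +¥258 million.

+¥258 million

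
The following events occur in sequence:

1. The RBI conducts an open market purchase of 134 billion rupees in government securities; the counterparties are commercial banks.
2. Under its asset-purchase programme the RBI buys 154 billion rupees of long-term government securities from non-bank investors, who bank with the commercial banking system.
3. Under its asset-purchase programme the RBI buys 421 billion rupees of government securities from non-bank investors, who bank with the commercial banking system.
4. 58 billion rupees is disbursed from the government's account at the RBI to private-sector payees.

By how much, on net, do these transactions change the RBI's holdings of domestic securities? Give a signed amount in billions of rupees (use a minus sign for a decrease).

+709 billion

RBI balance sheet:
  Assets:      Securities +709B
  Liabilities: Bank reserves +767B, Government deposits −58B
Commercial banking system:
  Assets:      Reserves at CB +767B, Securities −134B
  Liabilities: Checkable deposits +633B
So the change in the RBI's holdings of domestic securities is +709 billion.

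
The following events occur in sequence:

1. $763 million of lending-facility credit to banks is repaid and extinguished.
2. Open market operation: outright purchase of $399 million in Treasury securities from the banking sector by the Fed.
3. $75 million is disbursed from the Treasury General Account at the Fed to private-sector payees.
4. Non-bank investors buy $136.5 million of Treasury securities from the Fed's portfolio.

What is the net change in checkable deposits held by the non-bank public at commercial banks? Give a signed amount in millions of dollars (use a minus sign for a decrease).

Discount-window repayment $763 million: the counterparty is a bank, so public deposits are unchanged → 0.
OMO purchase (from banks) $399 million: the counterparty is a bank, so public deposits are unchanged → 0.
Government spending $75 million: non-bank counterparties' bank balances rise → +$75M.
Asset sale (to non-banks) $136.5 million: non-bank counterparties' bank balances fall → −$136.5M.
Net: 0 + 0 + 75 − 136.5 = -$61.5 million.

-$61.5 million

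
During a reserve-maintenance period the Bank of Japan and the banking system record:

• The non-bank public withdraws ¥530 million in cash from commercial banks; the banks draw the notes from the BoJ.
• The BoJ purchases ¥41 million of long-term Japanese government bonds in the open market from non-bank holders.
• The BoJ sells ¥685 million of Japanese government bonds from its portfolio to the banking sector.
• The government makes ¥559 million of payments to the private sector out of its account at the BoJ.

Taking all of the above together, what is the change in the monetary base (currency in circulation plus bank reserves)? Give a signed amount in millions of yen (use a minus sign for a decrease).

-¥85 million

Currency withdrawal ¥530 million: just a shift between currency and reserves — both are base money → 0.
Asset purchase (from non-banks) ¥41 million: BoJ balance sheet expands → +¥41M.
OMO sale (to banks) ¥685 million: BoJ balance sheet contracts → −¥685M.
Government spending ¥559 million: a non-base liability converts back to reserves → +¥559M.
Net: 0 + 41 − 685 + 559 = -¥85 million.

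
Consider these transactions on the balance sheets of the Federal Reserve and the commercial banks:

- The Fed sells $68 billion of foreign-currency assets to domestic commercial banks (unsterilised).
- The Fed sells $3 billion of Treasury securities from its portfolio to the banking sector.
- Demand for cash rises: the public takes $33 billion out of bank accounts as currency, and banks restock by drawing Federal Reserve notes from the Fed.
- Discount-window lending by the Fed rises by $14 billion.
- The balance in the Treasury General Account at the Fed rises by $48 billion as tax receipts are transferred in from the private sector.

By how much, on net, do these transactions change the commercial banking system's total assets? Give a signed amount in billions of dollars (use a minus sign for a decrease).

FX sale $68 billion: just an asset swap on bank balance sheets → 0.
OMO sale (to banks) $3 billion: just an asset swap on bank balance sheets → 0.
Currency withdrawal $33 billion: bank balance sheets shrink → −$33B.
Discount-window loan $14 billion: bank balance sheets expand → +$14B.
Government account inflow $48 billion: bank balance sheets shrink → −$48B.
Net: 0 + 0 − 33 + 14 − 48 = -$67 billion.

-$67 billion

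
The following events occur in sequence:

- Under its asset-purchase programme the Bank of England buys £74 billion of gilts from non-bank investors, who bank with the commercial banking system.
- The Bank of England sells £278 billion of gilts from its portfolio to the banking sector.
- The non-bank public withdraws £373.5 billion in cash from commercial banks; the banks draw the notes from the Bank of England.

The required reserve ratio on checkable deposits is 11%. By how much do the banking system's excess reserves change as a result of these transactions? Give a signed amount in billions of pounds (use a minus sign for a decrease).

-£544.555 billion

Asset purchase (from non-banks) £74 billion: reserves +£74B, deposits +£74B.
OMO sale (to banks) £278 billion: reserves −£278B, deposits 0.
Currency withdrawal £373.5 billion: reserves −£373.5B, deposits −£373.5B.
Totals: Δreserves = −£577.5B, Δdeposits = −£299.5B.
Δrequired reserves = 11% × −£299.5B = −£32.945B.
Δexcess reserves = Δreserves − Δrequired = −£577.5B − (−£32.945B) = -£544.555 billion.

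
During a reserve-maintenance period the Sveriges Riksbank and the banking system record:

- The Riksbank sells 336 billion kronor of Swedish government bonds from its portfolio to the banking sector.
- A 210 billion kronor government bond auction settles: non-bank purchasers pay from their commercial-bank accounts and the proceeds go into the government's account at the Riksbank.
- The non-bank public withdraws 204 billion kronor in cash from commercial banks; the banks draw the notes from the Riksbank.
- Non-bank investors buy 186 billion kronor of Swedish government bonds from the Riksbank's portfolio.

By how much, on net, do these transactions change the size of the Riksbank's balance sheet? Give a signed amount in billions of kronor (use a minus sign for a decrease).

OMO sale (to banks) 336 billion kronor: a Riksbank asset is shed → −336B.
Government account inflow 210 billion kronor: only the composition of liabilities changes → 0.
Currency withdrawal 204 billion kronor: only the composition of liabilities changes → 0.
Asset sale (to non-banks) 186 billion kronor: a Riksbank asset is shed → −186B.
Net: −336 + 0 + 0 − 186 = -522 billion.

-522 billion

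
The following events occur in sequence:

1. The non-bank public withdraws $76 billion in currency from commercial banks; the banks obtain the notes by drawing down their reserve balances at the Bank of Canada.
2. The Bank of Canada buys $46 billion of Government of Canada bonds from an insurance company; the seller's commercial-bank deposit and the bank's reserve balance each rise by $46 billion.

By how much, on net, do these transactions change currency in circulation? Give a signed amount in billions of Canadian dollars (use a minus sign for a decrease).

Bank of Canada balance sheet:
  Assets:      Securities +$46B
  Liabilities: Bank reserves −$30B, Currency in circulation +$76B
Commercial banking system:
  Assets:      Reserves at CB −$30B
  Liabilities: Checkable deposits −$30B
So the change in currency in circulation is +$76 billion.

+$76 billion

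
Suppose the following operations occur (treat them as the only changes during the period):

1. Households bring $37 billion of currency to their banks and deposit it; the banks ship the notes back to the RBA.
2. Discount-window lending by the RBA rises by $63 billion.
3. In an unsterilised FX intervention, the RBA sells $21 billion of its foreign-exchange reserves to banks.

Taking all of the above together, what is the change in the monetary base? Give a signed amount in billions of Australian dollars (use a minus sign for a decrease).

Currency deposit $37 billion: just a shift between currency and reserves — both are base money → 0.
Discount-window loan $63 billion: RBA balance sheet expands → +$63B.
FX sale $21 billion: RBA balance sheet contracts → −$21B.
Net: 0 + 63 − 21 = +$42 billion.

+$42 billion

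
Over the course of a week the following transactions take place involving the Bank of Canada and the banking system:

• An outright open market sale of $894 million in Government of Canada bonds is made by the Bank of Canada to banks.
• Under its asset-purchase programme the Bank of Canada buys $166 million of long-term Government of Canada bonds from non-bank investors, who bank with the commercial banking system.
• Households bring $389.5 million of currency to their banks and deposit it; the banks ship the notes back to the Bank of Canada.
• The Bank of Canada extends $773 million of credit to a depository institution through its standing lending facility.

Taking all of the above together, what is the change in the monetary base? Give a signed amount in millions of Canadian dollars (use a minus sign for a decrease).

Bank of Canada balance sheet:
  Assets:      Securities −$728M, Loans to banks +$773M
  Liabilities: Bank reserves +$434.5M, Currency in circulation −$389.5M
Commercial banking system:
  Assets:      Reserves at CB +$434.5M, Securities +$894M
  Liabilities: Checkable deposits +$555.5M, Borrowings from CB +$773M
Monetary base = currency + reserves: −$389.5M + (+$434.5M) = +$45 million.

+$45 million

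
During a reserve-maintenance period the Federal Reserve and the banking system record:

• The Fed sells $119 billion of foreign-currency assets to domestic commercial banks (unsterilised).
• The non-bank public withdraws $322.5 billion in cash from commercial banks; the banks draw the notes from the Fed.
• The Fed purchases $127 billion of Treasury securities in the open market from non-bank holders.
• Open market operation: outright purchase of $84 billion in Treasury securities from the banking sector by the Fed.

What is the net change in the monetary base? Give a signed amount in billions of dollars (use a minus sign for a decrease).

FX sale $119 billion: Fed balance sheet contracts → −$119B.
Currency withdrawal $322.5 billion: just a shift between currency and reserves — both are base money → 0.
Asset purchase (from non-banks) $127 billion: Fed balance sheet expands → +$127B.
OMO purchase (from banks) $84 billion: Fed balance sheet expands → +$84B.
Net: −119 + 0 + 127 + 84 = +$92 billion.

+$92 billion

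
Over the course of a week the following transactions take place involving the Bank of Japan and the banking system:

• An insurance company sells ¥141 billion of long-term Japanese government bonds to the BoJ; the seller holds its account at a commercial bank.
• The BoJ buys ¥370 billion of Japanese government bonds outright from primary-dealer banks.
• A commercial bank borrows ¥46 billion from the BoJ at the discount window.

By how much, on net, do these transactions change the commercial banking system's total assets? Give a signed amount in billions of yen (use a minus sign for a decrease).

BoJ balance sheet:
  Assets:      Securities +¥511B, Loans to banks +¥46B
  Liabilities: Bank reserves +¥557B
Commercial banking system:
  Assets:      Reserves at CB +¥557B, Securities −¥370B
  Liabilities: Checkable deposits +¥141B, Borrowings from CB +¥46B
Change in total bank assets = +¥187 billion.

+¥187 billion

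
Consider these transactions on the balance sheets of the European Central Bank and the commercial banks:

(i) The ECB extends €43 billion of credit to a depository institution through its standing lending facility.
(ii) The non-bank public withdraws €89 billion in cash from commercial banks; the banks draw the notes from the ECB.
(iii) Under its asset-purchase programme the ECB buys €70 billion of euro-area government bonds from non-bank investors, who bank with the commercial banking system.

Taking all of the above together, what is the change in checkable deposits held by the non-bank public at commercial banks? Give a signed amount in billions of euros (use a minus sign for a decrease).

-€19 billion

Discount-window loan €43 billion: the counterparty is a bank, so public deposits are unchanged → 0.
Currency withdrawal €89 billion: non-bank counterparties' bank balances fall → −€89B.
Asset purchase (from non-banks) €70 billion: non-bank counterparties' bank balances rise → +€70B.
Net: 0 − 89 + 70 = -€19 billion.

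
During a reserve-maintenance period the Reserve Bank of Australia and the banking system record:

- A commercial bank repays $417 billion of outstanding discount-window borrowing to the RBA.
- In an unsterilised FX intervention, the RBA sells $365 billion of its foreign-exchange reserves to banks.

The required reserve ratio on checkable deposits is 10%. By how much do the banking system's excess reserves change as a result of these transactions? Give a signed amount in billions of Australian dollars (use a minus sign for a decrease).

-$782 billion

Discount-window repayment $417 billion: reserves −$417B, deposits 0.
FX sale $365 billion: reserves −$365B, deposits 0.
Totals: Δreserves = −$782B, Δdeposits = 0.
Δrequired reserves = 10% × 0 = 0.
Δexcess reserves = Δreserves − Δrequired = −$782B − (0) = -$782 billion.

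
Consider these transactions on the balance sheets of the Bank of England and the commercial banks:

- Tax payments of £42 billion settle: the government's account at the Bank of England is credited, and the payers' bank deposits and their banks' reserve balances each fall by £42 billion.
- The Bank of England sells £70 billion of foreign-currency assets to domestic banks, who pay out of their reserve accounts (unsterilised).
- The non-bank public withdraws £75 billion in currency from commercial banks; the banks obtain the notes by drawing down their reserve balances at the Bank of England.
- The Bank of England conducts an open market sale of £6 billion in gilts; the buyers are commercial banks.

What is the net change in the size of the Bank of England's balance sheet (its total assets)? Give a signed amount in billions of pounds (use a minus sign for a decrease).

-£76 billion

Government account inflow £42 billion: only the composition of liabilities changes → 0.
FX sale £70 billion: a Bank of England asset is shed → −£70B.
Currency withdrawal £75 billion: only the composition of liabilities changes → 0.
OMO sale (to banks) £6 billion: a Bank of England asset is shed → −£6B.
Net: 0 − 70 + 0 − 6 = -£76 billion.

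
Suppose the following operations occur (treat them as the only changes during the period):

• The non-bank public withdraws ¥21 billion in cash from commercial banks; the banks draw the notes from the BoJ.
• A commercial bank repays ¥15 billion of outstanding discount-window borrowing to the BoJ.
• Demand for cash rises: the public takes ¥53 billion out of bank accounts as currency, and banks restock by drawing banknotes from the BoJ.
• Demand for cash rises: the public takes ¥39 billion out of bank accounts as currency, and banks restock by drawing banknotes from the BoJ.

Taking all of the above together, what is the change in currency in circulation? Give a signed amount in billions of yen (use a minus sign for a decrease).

Currency withdrawal ¥21 billion: notes leave the central bank → +¥21B.
Discount-window repayment ¥15 billion: no currency enters or leaves circulation → 0.
Currency withdrawal ¥53 billion: notes leave the central bank → +¥53B.
Currency withdrawal ¥39 billion: notes leave the central bank → +¥39B.
Net: 21 + 0 + 53 + 39 = +¥113 billion.

+¥113 billion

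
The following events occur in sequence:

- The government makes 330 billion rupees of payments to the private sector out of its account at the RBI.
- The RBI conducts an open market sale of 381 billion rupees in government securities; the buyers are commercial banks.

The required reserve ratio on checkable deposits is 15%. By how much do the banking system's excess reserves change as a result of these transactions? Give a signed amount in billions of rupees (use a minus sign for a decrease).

-100.5 billion

Government spending 330 billion rupees: reserves +330B, deposits +330B.
OMO sale (to banks) 381 billion rupees: reserves −381B, deposits 0.
Totals: Δreserves = −51B, Δdeposits = +330B.
Δrequired reserves = 15% × +330B = +49.5B.
Δexcess reserves = Δreserves − Δrequired = −51B − (+49.5B) = -100.5 billion.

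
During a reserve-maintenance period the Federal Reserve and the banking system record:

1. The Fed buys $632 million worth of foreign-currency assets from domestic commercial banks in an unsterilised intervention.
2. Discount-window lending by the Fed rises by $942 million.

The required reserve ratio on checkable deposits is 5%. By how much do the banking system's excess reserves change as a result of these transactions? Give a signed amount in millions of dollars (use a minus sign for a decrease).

FX purchase $632 million: reserves +$632M, deposits 0.
Discount-window loan $942 million: reserves +$942M, deposits 0.
Totals: Δreserves = +$1574M, Δdeposits = 0.
Δrequired reserves = 5% × 0 = 0.
Δexcess reserves = Δreserves − Δrequired = +$1574M − (0) = +$1574 million.

+$1574 million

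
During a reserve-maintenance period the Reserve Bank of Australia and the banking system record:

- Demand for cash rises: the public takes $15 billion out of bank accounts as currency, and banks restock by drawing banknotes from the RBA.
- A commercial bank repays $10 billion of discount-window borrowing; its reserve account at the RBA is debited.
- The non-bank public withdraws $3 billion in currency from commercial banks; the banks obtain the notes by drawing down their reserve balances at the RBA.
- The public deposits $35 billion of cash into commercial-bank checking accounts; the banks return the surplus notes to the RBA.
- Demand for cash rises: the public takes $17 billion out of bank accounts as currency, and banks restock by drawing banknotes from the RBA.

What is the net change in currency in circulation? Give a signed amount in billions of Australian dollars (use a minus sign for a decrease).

$0 (no change)

Currency withdrawal $15 billion: notes leave the central bank → +$15B.
Discount-window repayment $10 billion: no currency enters or leaves circulation → 0.
Currency withdrawal $3 billion: notes leave the central bank → +$3B.
Currency deposit $35 billion: notes return to the central bank → −$35B.
Currency withdrawal $17 billion: notes leave the central bank → +$17B.
Net: 15 + 0 + 3 − 35 + 17 = $0 (no change).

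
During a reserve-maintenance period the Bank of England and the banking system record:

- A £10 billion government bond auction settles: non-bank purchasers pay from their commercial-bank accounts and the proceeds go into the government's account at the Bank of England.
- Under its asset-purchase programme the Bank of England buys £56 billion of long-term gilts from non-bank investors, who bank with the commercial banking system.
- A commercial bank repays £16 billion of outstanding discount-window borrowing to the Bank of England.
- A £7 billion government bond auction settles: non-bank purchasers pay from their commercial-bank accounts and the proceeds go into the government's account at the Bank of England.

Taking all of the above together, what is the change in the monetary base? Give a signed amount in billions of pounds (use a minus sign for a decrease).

Government account inflow £10 billion: reserves shift to a non-base liability → −£10B.
Asset purchase (from non-banks) £56 billion: Bank of England balance sheet expands → +£56B.
Discount-window repayment £16 billion: Bank of England balance sheet contracts → −£16B.
Government account inflow £7 billion: reserves shift to a non-base liability → −£7B.
Net: −10 + 56 − 16 − 7 = +£23 billion.

+£23 billion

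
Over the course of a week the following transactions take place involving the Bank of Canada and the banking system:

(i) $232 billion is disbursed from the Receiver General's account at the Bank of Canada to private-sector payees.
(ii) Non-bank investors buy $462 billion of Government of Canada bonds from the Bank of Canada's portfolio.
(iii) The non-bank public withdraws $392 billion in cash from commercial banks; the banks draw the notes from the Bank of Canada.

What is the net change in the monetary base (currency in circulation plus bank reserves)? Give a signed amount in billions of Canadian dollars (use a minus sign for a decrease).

Bank of Canada balance sheet:
  Assets:      Securities −$462B
  Liabilities: Bank reserves −$622B, Currency in circulation +$392B, Government deposits −$232B
Commercial banking system:
  Assets:      Reserves at CB −$622B
  Liabilities: Checkable deposits −$622B
Monetary base = currency + reserves: +$392B + (−$622B) = -$230 billion.

-$230 billion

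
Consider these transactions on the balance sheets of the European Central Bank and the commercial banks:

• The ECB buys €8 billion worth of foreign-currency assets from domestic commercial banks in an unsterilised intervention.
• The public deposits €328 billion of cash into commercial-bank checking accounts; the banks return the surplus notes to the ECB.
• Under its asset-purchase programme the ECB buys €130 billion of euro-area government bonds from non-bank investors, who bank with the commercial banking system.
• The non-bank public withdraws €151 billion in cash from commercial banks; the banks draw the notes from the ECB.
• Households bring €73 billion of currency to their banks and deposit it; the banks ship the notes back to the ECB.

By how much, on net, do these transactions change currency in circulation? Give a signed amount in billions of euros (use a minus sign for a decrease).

ECB balance sheet:
  Assets:      Securities +€130B, Foreign assets +€8B
  Liabilities: Bank reserves +€388B, Currency in circulation −€250B
So the change in currency in circulation is -€250 billion.

-€250 billion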